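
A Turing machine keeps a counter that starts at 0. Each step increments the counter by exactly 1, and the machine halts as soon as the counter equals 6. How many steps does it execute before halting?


Counter starts at 0. Counting sequence:
  Step 1: counter = 1
  Step 2: counter = 2
  Step 3: counter = 3
  Step 4: counter = 4
  Step 5: counter = 5
  Step 6: counter = 6
Counter reached 6 -> halt
Total steps = 6

6


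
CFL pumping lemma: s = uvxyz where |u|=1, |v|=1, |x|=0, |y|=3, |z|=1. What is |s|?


|s| = |u| + |v| + |x| + |y| + |z|
= 1 + 1 + 0 + 3 + 1
= 2 + 0 + 4
= 2 + 4
= 6

6


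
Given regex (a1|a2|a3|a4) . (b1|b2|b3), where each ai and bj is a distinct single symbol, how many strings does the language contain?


First group: 4 alternatives
Second group: 3 alternatives
Concatenation: each choice from group 1 pairs with each from group 2
Total = 4 x 3 = 12

12


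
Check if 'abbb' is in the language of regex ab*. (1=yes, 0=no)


Pattern: ab*
String: 'abbb'
Pattern requires: exactly one 'a' followed by zero or more 'b's
First char is 'a' -> OK
Rest 'bbb': all b's? Yes
Result: 1

1


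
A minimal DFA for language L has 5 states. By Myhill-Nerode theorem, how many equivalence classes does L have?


Myhill-Nerode theorem:
Number of equivalence classes = number of states in minimal DFA
Minimal DFA states = 5
Therefore equivalence classes = 5

5


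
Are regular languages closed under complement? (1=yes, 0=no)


Regular languages are closed under:
- Union (DFA product construction)
- Intersection (DFA product construction)
- Complement (swap accept/reject states)
- Concatenation (NFA construction)
- Kleene star (NFA construction)
complement is in this list
Therefore: closed

1


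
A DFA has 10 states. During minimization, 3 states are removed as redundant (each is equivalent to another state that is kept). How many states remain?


Original DFA: 10 states
Redundant states removed: 3
Minimized states = original - removed
= 10 - 3
= 7

7


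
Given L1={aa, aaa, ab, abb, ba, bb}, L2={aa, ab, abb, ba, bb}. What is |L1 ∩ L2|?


L1 = {aa, aaa, ab, abb, ba, bb}
L2 = {aa, ab, abb, ba, bb}
Checking each string in L1 against L2:
  'aa': in L2? Yes
  'aaa': in L2? No
  'ab': in L2? Yes
  'abb': in L2? Yes
  'ba': in L2? Yes
  'bb': in L2? Yes
Intersection = {aa, ab, abb, ba, bb}
|L1 ∩ L2| = 5

5


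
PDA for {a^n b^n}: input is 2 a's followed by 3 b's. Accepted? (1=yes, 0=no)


Language requires equal numbers of a's and b's
PDA pushes for each 'a', pops for each 'b'
Number of a's = 2
Number of b's = 3
2 != 3 -> Reject

0


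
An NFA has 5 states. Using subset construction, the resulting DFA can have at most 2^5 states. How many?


NFA has 5 states
Subset construction: each DFA state = subset of NFA states
Maximum subsets = 2^5
2^5 = 32

32


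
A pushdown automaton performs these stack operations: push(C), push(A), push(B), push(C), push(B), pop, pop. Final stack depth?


Tracing stack operations:
  push(C) -> stack = [C], depth=1
  push(A) -> stack = [C,A], depth=2
  push(B) -> stack = [C,A,B], depth=3
  push(C) -> stack = [C,A,B,C], depth=4
  push(B) -> stack = [C,A,B,C,B], depth=5
  pop -> removed B, stack = [C,A,B,C], depth=4
  pop -> removed C, stack = [C,A,B], depth=3
Final depth = 3

3


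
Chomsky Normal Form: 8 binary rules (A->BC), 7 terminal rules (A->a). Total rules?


CNF allows two rule forms:
  A -> BC (binary): 8 rules
  A -> a (terminal): 7 rules
Total = 8 + 7 = 15

15


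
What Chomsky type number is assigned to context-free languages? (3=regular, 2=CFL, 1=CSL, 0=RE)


Chomsky hierarchy levels:
  Type 3: Regular (DFA/NFA/regex)
  Type 2: Context-free (PDA)
  Type 1: Context-sensitive
  Type 0: Recursively enumerable (TM)
'context-free' corresponds to Type 2

2


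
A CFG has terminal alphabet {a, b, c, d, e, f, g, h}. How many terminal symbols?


Terminal symbols: a, b, c, d, e, f, g, h
Counting each: a (#1), b (#2), c (#3), d (#4), e (#5), f (#6), g (#7), h (#8)
Total = 8

8


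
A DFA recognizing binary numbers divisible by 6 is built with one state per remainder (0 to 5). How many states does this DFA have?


Divisibility by 6 is tracked via the remainder mod 6: 0, 1, ..., 5
The construction assigns one state to each remainder
Number of remainders = 6

6


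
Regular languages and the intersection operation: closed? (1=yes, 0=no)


Regular languages are closed under all standard operations:
- Union: Yes (product construction)
- Intersection: Yes (product construction)
- Complement: Yes (swap accept/reject)
- Concatenation: Yes (NFA construction)
Operation: intersection -> Closed

1


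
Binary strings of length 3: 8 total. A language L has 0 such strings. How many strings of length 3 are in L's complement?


Alphabet: {0,1}
String length: 3
Total strings of length 3 = 2^3 = 8
Strings in L = 0
Complement = total - |L|
= 8 - 0
= 8

8


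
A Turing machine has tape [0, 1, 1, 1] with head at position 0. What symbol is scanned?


Tape: [0, 1, 1, 1]
Positions: 0 1 2 3
Values:    0 1 1 1
Head at position 0
tape[0] = 0

0


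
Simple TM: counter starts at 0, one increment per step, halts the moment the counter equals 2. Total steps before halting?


Counter starts at 0. Counting sequence:
  Step 1: counter = 1
  Step 2: counter = 2
Counter reached 2 -> halt
Total steps = 2

2


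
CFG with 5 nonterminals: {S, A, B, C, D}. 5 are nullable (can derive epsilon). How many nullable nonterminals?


Nonterminals: {S, A, B, C, D}
A nonterminal is nullable if it can derive epsilon
Counting nullable nonterminals: 5
Total nullable = 5

5


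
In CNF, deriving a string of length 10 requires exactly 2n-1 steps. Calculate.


Chomsky Normal Form derivation:
String length n = 10
Each step either:
  - Splits a nonterminal into two (n-1 such steps)
  - Converts a nonterminal to terminal (n such steps)
Total = (n-1) + n = 2n - 1
= 2(10) - 1
= 20 - 1
= 19

19


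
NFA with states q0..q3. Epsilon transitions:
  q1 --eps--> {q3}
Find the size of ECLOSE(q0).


Starting from q0
Initialize closure = {q0}
q0 has no outgoing epsilon transitions -> nothing to add
Final closure: {q0}
Size = 1

1


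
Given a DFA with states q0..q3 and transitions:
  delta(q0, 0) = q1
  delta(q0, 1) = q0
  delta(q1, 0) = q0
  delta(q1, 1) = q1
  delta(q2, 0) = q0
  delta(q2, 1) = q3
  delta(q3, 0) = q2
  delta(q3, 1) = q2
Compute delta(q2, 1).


Looking up transition function:
delta(q2, 1) in the table
Row: q2, Column: 1
Result: q3

q3


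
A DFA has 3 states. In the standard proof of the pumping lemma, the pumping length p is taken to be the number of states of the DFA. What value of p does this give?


Pumping lemma for regular languages (standard proof):
Take p = |Q|, the number of DFA states.
Any string of length >= |Q| passes through |Q|+1 states while reading its first |Q| symbols,
so by pigeonhole some state repeats, giving the loop that can be pumped.
Here |Q| = 3
Therefore the proof uses p = 3

3


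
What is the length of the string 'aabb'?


String: 'aabb'
Counting characters:
  'a' appears 2 time(s)
  'b' appears 2 time(s)
Total length = 2 + 2 = 4

4


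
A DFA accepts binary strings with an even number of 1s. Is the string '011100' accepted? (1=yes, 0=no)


DFA has 2 states: q_even (start, accept=yes) and q_odd
Processing string '011100' character by character:
  Position 0: read '0', 1-count=0 -> q_even (no change)
  Position 1: read '1', 1-count=1 -> q_odd
  Position 2: read '1', 1-count=2 -> q_even
  Position 3: read '1', 1-count=3 -> q_odd
  Position 4: read '0', 1-count=3 -> q_odd (no change)
  Position 5: read '0', 1-count=3 -> q_odd (no change)
Final state: q_odd, total 1s = 3 (odd); the DFA requires an even count -> reject

0


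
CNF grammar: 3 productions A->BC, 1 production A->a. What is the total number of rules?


CNF allows two rule forms:
  A -> BC (binary): 3 rules
  A -> a (terminal): 1 rule
Total = 3 + 1 = 4

4


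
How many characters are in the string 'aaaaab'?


String: 'aaaaab'
Counting characters:
  'a' appears 5 time(s)
  'b' appears 1 time(s)
Total length = 5 + 1 = 6

6


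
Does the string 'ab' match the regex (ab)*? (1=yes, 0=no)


Pattern: (ab)*
String: 'ab'
Pattern requires: zero or more repetitions of 'ab'
Pairs: ['ab']
All pairs are 'ab'? Yes
Result: 1

1


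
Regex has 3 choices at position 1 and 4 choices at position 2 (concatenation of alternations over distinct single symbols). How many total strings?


First group: 3 alternatives
Second group: 4 alternatives
Concatenation: each choice from group 1 pairs with each from group 2
Total = 3 x 4 = 12

12


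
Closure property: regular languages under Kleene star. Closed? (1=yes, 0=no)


Regular languages are closed under:
- Union (DFA product construction)
- Intersection (DFA product construction)
- Complement (swap accept/reject states)
- Concatenation (NFA construction)
- Kleene star (NFA construction)
Kleene star is in this list
Therefore: closed

1


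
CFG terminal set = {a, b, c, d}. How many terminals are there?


Terminal symbols: a, b, c, d
Counting each: a (#1), b (#2), c (#3), d (#4)
Total = 4

4


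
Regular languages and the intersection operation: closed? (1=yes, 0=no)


Regular languages are closed under all standard operations:
- Union: Yes (product construction)
- Intersection: Yes (product construction)
- Complement: Yes (swap accept/reject)
- Concatenation: Yes (NFA construction)
Operation: intersection -> Closed

1


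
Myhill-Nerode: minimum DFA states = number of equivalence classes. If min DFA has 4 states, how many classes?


Myhill-Nerode theorem:
Number of equivalence classes = number of states in minimal DFA
Minimal DFA states = 4
Therefore equivalence classes = 4

4


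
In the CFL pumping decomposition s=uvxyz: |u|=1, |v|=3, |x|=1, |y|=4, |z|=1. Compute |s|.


|s| = |u| + |v| + |x| + |y| + |z|
= 1 + 3 + 1 + 4 + 1
= 4 + 1 + 5
= 5 + 5
= 10

10


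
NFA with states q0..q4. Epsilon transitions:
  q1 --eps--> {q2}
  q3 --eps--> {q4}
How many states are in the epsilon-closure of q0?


Starting from q0
Initialize closure = {q0}
q0 has no outgoing epsilon transitions -> nothing to add
Final closure: {q0}
Size = 1

1


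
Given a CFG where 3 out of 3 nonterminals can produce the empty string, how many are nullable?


Nonterminals: {S, A, B}
A nonterminal is nullable if it can derive epsilon
Counting nullable nonterminals: 3
Total nullable = 3

3


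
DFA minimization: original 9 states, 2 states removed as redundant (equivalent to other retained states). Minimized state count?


Original DFA: 9 states
Redundant states removed: 2
Minimized states = original - removed
= 9 - 2
= 7

7


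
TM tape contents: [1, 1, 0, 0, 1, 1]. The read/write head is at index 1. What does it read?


Tape: [1, 1, 0, 0, 1, 1]
Positions: 0 1 2 3 4 5
Values:    1 1 0 0 1 1
Head at position 1
tape[1] = 1

1


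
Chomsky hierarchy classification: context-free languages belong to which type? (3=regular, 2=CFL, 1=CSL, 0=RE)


Chomsky hierarchy levels:
  Type 3: Regular (DFA/NFA/regex)
  Type 2: Context-free (PDA)
  Type 1: Context-sensitive
  Type 0: Recursively enumerable (TM)
'context-free' corresponds to Type 2

2


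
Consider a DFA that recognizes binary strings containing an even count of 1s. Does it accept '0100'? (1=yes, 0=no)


DFA has 2 states: q_even (start, accept=yes) and q_odd
Processing string '0100' character by character:
  Position 0: read '0', 1-count=0 -> q_even (no change)
  Position 1: read '1', 1-count=1 -> q_odd
  Position 2: read '0', 1-count=1 -> q_odd (no change)
  Position 3: read '0', 1-count=1 -> q_odd (no change)
Final state: q_odd, total 1s = 1 (odd); the DFA requires an even count -> reject

0


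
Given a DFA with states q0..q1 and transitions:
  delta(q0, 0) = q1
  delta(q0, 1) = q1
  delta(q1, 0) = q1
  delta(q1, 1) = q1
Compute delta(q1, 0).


Looking up transition function:
delta(q1, 0) in the table
Row: q1, Column: 0
Result: q1

q1


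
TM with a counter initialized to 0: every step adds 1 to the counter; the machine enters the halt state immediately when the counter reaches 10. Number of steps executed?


Counter starts at 0. Counting sequence:
  Step 1: counter = 1
  Step 2: counter = 2
  Step 3: counter = 3
  Step 4: counter = 4
  Step 5: counter = 5
  Step 6: counter = 6
  ...
  Step 10: counter = 10
Counter reached 10 -> halt
Total steps = 10

10


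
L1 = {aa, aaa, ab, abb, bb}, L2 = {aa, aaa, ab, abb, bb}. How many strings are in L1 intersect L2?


L1 = {aa, aaa, ab, abb, bb}
L2 = {aa, aaa, ab, abb, bb}
Checking each string in L1 against L2:
  'aa': in L2? Yes
  'aaa': in L2? Yes
  'ab': in L2? Yes
  'abb': in L2? Yes
  'bb': in L2? Yes
Intersection = {aa, aaa, ab, abb, bb}
|L1 ∩ L2| = 5

5


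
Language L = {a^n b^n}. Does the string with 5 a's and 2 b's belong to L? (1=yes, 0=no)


Language requires equal numbers of a's and b's
PDA pushes for each 'a', pops for each 'b'
Number of a's = 5
Number of b's = 2
5 != 2 -> Reject

0


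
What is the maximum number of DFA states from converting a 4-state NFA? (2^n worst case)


NFA has 4 states
Subset construction: each DFA state = subset of NFA states
Maximum subsets = 2^4
2^4 = 16

16


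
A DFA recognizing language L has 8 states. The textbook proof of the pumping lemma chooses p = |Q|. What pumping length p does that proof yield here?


Pumping lemma for regular languages (standard proof):
Take p = |Q|, the number of DFA states.
Any string of length >= |Q| passes through |Q|+1 states while reading its first |Q| symbols,
so by pigeonhole some state repeats, giving the loop that can be pumped.
Here |Q| = 8
Therefore the proof uses p = 8

8


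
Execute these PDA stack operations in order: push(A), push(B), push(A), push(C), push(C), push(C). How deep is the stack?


Tracing stack operations:
  push(A) -> stack = [A], depth=1
  push(B) -> stack = [A,B], depth=2
  push(A) -> stack = [A,B,A], depth=3
  push(C) -> stack = [A,B,A,C], depth=4
  push(C) -> stack = [A,B,A,C,C], depth=5
  push(C) -> stack = [A,B,A,C,C,C], depth=6
Final depth = 6

6


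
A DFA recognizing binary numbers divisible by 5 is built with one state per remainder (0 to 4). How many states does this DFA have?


Divisibility by 5 is tracked via the remainder mod 5: 0, 1, ..., 4
The construction assigns one state to each remainder
Number of remainders = 5

5


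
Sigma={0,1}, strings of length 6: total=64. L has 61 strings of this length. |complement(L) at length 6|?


Alphabet: {0,1}
String length: 6
Total strings of length 6 = 2^6 = 64
Strings in L = 61
Complement = total - |L|
= 64 - 61
= 3

3


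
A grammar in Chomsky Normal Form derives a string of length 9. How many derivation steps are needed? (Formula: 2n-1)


Chomsky Normal Form derivation:
String length n = 9
Each step either:
  - Splits a nonterminal into two (n-1 such steps)
  - Converts a nonterminal to terminal (n such steps)
Total = (n-1) + n = 2n - 1
= 2(9) - 1
= 18 - 1
= 17

17


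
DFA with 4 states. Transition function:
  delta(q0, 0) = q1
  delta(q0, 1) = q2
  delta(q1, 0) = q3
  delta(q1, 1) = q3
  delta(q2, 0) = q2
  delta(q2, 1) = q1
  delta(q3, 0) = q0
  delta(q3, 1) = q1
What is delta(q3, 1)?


Looking up transition function:
delta(q3, 1) in the table
Row: q3, Column: 1
Result: q1

q1


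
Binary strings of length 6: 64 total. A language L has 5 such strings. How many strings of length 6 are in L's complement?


Alphabet: {0,1}
String length: 6
Total strings of length 6 = 2^6 = 64
Strings in L = 5
Complement = total - |L|
= 64 - 5
= 59

59


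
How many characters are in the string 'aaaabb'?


String: 'aaaabb'
Counting characters:
  'a' appears 4 time(s)
  'b' appears 2 time(s)
Total length = 4 + 2 = 6

6


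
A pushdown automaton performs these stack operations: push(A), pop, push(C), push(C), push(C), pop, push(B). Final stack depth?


Tracing stack operations:
  push(A) -> stack = [A], depth=1
  pop -> removed A, stack = [], depth=0
  push(C) -> stack = [C], depth=1
  push(C) -> stack = [C,C], depth=2
  push(C) -> stack = [C,C,C], depth=3
  pop -> removed C, stack = [C,C], depth=2
  push(B) -> stack = [C,C,B], depth=3
Final depth = 3

3


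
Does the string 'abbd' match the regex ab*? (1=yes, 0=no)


Pattern: ab*
String: 'abbd'
Pattern requires: exactly one 'a' followed by zero or more 'b's
First char is 'a' -> OK
Rest 'bbd': all b's? No
Result: 0

0


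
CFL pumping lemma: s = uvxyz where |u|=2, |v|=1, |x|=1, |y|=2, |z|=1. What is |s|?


|s| = |u| + |v| + |x| + |y| + |z|
= 2 + 1 + 1 + 2 + 1
= 3 + 1 + 3
= 4 + 3
= 7

7


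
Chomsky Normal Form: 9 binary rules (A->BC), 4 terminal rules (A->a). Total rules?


CNF allows two rule forms:
  A -> BC (binary): 9 rules
  A -> a (terminal): 4 rules
Total = 9 + 4 = 13

13


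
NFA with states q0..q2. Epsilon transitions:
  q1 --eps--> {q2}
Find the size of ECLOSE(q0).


Starting from q0
Initialize closure = {q0}
q0 has no outgoing epsilon transitions -> nothing to add
Final closure: {q0}
Size = 1

1


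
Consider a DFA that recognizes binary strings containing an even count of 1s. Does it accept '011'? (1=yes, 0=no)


DFA has 2 states: q_even (start, accept=yes) and q_odd
Processing string '011' character by character:
  Position 0: read '0', 1-count=0 -> q_even (no change)
  Position 1: read '1', 1-count=1 -> q_odd
  Position 2: read '1', 1-count=2 -> q_even
Final state: q_even, total 1s = 2 (even); the DFA requires an even count -> accept

1


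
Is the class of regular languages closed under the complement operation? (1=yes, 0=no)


Regular languages are closed under:
- Union (DFA product construction)
- Intersection (DFA product construction)
- Complement (swap accept/reject states)
- Concatenation (NFA construction)
- Kleene star (NFA construction)
complement is in this list
Therefore: closed

1


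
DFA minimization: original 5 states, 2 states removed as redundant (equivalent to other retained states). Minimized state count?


Original DFA: 5 states
Redundant states removed: 2
Minimized states = original - removed
= 5 - 2
= 3

3


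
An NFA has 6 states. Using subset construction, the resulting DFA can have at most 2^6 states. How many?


NFA has 6 states
Subset construction: each DFA state = subset of NFA states
Maximum subsets = 2^6
2^6 = 64

64


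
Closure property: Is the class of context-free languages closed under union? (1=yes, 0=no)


CFL closure properties:
  Closed under: union, concatenation, Kleene star
  NOT closed under: intersection, complement
Operation 'union' is in closed list -> Yes (closed)

1


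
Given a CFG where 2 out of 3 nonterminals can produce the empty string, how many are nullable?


Nonterminals: {S, A, B}
A nonterminal is nullable if it can derive epsilon
Counting nullable nonterminals: 2
Total nullable = 2

2


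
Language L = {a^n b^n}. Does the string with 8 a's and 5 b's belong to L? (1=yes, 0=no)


Language requires equal numbers of a's and b's
PDA pushes for each 'a', pops for each 'b'
Number of a's = 8
Number of b's = 5
8 != 5 -> Reject

0


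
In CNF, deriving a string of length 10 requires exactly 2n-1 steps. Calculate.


Chomsky Normal Form derivation:
String length n = 10
Each step either:
  - Splits a nonterminal into two (n-1 such steps)
  - Converts a nonterminal to terminal (n such steps)
Total = (n-1) + n = 2n - 1
= 2(10) - 1
= 20 - 1
= 19

19


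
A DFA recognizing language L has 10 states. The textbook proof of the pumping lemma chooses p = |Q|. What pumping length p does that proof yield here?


Pumping lemma for regular languages (standard proof):
Take p = |Q|, the number of DFA states.
Any string of length >= |Q| passes through |Q|+1 states while reading its first |Q| symbols,
so by pigeonhole some state repeats, giving the loop that can be pumped.
Here |Q| = 10
Therefore the proof uses p = 10

10


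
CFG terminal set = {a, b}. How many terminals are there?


Terminal symbols: a, b
Counting each: a (#1), b (#2)
Total = 2

2


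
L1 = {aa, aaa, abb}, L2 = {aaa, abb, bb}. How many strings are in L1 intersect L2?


L1 = {aa, aaa, abb}
L2 = {aaa, abb, bb}
Checking each string in L1 against L2:
  'aa': in L2? No
  'aaa': in L2? Yes
  'abb': in L2? Yes
Intersection = {aaa, abb}
|L1 ∩ L2| = 2

2


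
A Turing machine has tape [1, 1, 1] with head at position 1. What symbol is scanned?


Tape: [1, 1, 1]
Positions: 0 1 2
Values:    1 1 1
Head at position 1
tape[1] = 1

1


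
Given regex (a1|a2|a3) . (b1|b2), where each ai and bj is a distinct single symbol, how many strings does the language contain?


First group: 3 alternatives
Second group: 2 alternatives
Concatenation: each choice from group 1 pairs with each from group 2
Total = 3 x 2 = 6

6


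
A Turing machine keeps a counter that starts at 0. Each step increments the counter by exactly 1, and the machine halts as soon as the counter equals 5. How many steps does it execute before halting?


Counter starts at 0. Counting sequence:
  Step 1: counter = 1
  Step 2: counter = 2
  Step 3: counter = 3
  Step 4: counter = 4
  Step 5: counter = 5
Counter reached 5 -> halt
Total steps = 5

5


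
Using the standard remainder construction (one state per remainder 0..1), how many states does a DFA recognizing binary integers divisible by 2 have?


Divisibility by 2 is tracked via the remainder mod 2: 0, 1, ..., 1
The construction assigns one state to each remainder
Number of remainders = 2

2


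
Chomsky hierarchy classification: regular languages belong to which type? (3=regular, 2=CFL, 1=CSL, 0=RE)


Chomsky hierarchy levels:
  Type 3: Regular (DFA/NFA/regex)
  Type 2: Context-free (PDA)
  Type 1: Context-sensitive
  Type 0: Recursively enumerable (TM)
'regular' corresponds to Type 3

3


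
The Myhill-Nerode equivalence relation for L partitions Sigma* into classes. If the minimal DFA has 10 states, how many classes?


Myhill-Nerode theorem:
Number of equivalence classes = number of states in minimal DFA
Minimal DFA states = 10
Therefore equivalence classes = 10

10


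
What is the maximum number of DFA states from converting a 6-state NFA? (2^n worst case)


NFA has 6 states
Subset construction: each DFA state = subset of NFA states
Maximum subsets = 2^6
2^6 = 64

64


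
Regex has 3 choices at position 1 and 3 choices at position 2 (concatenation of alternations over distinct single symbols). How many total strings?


First group: 3 alternatives
Second group: 3 alternatives
Concatenation: each choice from group 1 pairs with each from group 2
Total = 3 x 3 = 9

9


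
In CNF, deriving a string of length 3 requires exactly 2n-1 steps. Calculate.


Chomsky Normal Form derivation:
String length n = 3
Each step either:
  - Splits a nonterminal into two (n-1 such steps)
  - Converts a nonterminal to terminal (n such steps)
Total = (n-1) + n = 2n - 1
= 2(3) - 1
= 6 - 1
= 5

5


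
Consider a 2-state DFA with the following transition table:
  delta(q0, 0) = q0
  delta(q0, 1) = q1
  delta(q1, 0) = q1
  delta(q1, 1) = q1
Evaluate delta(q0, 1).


Looking up transition function:
delta(q0, 1) in the table
Row: q0, Column: 1
Result: q1

q1


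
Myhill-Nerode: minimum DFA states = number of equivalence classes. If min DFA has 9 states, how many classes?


Myhill-Nerode theorem:
Number of equivalence classes = number of states in minimal DFA
Minimal DFA states = 9
Therefore equivalence classes = 9

9


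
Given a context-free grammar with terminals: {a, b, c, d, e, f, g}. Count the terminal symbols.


Terminal symbols: a, b, c, d, e, f, g
Counting each: a (#1), b (#2), c (#3), d (#4), e (#5), f (#6), g (#7)
Total = 7

7


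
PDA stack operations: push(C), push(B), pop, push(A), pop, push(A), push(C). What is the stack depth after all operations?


Tracing stack operations:
  push(C) -> stack = [C], depth=1
  push(B) -> stack = [C,B], depth=2
  pop -> removed B, stack = [C], depth=1
  push(A) -> stack = [C,A], depth=2
  pop -> removed A, stack = [C], depth=1
  push(A) -> stack = [C,A], depth=2
  push(C) -> stack = [C,A,C], depth=3
Final depth = 3

3


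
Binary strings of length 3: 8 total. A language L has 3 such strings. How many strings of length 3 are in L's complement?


Alphabet: {0,1}
String length: 3
Total strings of length 3 = 2^3 = 8
Strings in L = 3
Complement = total - |L|
= 8 - 3
= 5

5


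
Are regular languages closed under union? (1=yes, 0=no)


Regular languages are closed under:
- Union (DFA product construction)
- Intersection (DFA product construction)
- Complement (swap accept/reject states)
- Concatenation (NFA construction)
- Kleene star (NFA construction)
union is in this list
Therefore: closed

1


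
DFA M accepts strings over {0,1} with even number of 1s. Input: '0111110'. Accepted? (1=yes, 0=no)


DFA has 2 states: q_even (start, accept=yes) and q_odd
Processing string '0111110' character by character:
  Position 0: read '0', 1-count=0 -> q_even (no change)
  Position 1: read '1', 1-count=1 -> q_odd
  Position 2: read '1', 1-count=2 -> q_even
  Position 3: read '1', 1-count=3 -> q_odd
  Position 4: read '1', 1-count=4 -> q_even
  Position 5: read '1', 1-count=5 -> q_odd
  Position 6: read '0', 1-count=5 -> q_odd (no change)
Final state: q_odd, total 1s = 5 (odd); the DFA requires an even count -> reject

0


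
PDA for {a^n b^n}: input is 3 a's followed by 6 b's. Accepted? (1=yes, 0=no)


Language requires equal numbers of a's and b's
PDA pushes for each 'a', pops for each 'b'
Number of a's = 3
Number of b's = 6
3 != 6 -> Reject

0


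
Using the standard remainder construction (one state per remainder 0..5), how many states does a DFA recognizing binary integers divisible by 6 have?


Divisibility by 6 is tracked via the remainder mod 6: 0, 1, ..., 5
The construction assigns one state to each remainder
Number of remainders = 6

6


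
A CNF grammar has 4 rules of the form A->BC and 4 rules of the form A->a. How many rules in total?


CNF allows two rule forms:
  A -> BC (binary): 4 rules
  A -> a (terminal): 4 rules
Total = 4 + 4 = 8

8


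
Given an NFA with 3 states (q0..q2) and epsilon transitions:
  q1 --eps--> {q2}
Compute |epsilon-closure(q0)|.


Starting from q0
Initialize closure = {q0}
q0 has no outgoing epsilon transitions -> nothing to add
Final closure: {q0}
Size = 1

1


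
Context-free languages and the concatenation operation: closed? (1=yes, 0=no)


CFL closure properties:
  Closed under: union, concatenation, Kleene star
  NOT closed under: intersection, complement
Operation 'concatenation' is in closed list -> Yes (closed)

1


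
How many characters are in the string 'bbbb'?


String: 'bbbb'
Counting characters:
  'b' appears 4 time(s)
Total length = 0 + 4 = 4

4


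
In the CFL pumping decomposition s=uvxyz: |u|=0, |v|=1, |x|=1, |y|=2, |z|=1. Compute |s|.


|s| = |u| + |v| + |x| + |y| + |z|
= 0 + 1 + 1 + 2 + 1
= 1 + 1 + 3
= 2 + 3
= 5

5


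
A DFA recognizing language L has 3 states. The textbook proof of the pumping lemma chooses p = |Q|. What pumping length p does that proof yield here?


Pumping lemma for regular languages (standard proof):
Take p = |Q|, the number of DFA states.
Any string of length >= |Q| passes through |Q|+1 states while reading its first |Q| symbols,
so by pigeonhole some state repeats, giving the loop that can be pumped.
Here |Q| = 3
Therefore the proof uses p = 3

3


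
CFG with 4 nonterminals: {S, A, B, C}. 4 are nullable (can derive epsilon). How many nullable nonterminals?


Nonterminals: {S, A, B, C}
A nonterminal is nullable if it can derive epsilon
Counting nullable nonterminals: 4
Total nullable = 4

4


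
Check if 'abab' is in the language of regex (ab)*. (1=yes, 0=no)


Pattern: (ab)*
String: 'abab'
Pattern requires: zero or more repetitions of 'ab'
Pairs: ['ab', 'ab']
All pairs are 'ab'? Yes
Result: 1

1


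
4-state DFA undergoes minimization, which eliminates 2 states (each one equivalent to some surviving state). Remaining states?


Original DFA: 4 states
Redundant states removed: 2
Minimized states = original - removed
= 4 - 2
= 2

2


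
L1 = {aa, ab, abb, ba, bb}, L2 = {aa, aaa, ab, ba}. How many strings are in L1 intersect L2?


L1 = {aa, ab, abb, ba, bb}
L2 = {aa, aaa, ab, ba}
Checking each string in L1 against L2:
  'aa': in L2? Yes
  'ab': in L2? Yes
  'abb': in L2? No
  'ba': in L2? Yes
  'bb': in L2? No
Intersection = {aa, ab, ba}
|L1 ∩ L2| = 3

3


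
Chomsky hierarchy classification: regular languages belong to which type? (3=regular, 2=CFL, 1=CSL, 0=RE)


Chomsky hierarchy levels:
  Type 3: Regular (DFA/NFA/regex)
  Type 2: Context-free (PDA)
  Type 1: Context-sensitive
  Type 0: Recursively enumerable (TM)
'regular' corresponds to Type 3

3


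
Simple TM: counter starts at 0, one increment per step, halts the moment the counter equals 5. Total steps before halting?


Counter starts at 0. Counting sequence:
  Step 1: counter = 1
  Step 2: counter = 2
  Step 3: counter = 3
  Step 4: counter = 4
  Step 5: counter = 5
Counter reached 5 -> halt
Total steps = 5

5


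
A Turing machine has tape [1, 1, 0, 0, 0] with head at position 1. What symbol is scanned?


Tape: [1, 1, 0, 0, 0]
Positions: 0 1 2 3 4
Values:    1 1 0 0 0
Head at position 1
tape[1] = 1

1


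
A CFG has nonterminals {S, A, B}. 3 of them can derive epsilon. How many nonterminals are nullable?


Nonterminals: {S, A, B}
A nonterminal is nullable if it can derive epsilon
Counting nullable nonterminals: 3
Total nullable = 3

3


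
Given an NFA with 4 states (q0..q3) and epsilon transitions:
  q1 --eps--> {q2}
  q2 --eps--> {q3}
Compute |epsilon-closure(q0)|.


Starting from q0
Initialize closure = {q0}
q0 has no outgoing epsilon transitions -> nothing to add
Final closure: {q0}
Size = 1

1


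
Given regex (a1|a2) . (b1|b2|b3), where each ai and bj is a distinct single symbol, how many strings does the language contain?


First group: 2 alternatives
Second group: 3 alternatives
Concatenation: each choice from group 1 pairs with each from group 2
Total = 2 x 3 = 6

6


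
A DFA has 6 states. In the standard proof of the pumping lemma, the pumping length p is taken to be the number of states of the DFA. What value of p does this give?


Pumping lemma for regular languages (standard proof):
Take p = |Q|, the number of DFA states.
Any string of length >= |Q| passes through |Q|+1 states while reading its first |Q| symbols,
so by pigeonhole some state repeats, giving the loop that can be pumped.
Here |Q| = 6
Therefore the proof uses p = 6

6


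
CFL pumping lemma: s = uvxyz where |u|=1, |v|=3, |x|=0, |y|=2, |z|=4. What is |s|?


|s| = |u| + |v| + |x| + |y| + |z|
= 1 + 3 + 0 + 2 + 4
= 4 + 0 + 6
= 4 + 6
= 10

10


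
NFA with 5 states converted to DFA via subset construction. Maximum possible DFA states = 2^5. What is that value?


NFA has 5 states
Subset construction: each DFA state = subset of NFA states
Maximum subsets = 2^5
2^5 = 32

32


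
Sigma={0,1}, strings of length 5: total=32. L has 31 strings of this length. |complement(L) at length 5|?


Alphabet: {0,1}
String length: 5
Total strings of length 5 = 2^5 = 32
Strings in L = 31
Complement = total - |L|
= 32 - 31
= 1

1


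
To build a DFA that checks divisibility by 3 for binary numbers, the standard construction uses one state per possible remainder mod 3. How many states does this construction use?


Divisibility by 3 is tracked via the remainder mod 3: 0, 1, ..., 2
The construction assigns one state to each remainder
Number of remainders = 3

3


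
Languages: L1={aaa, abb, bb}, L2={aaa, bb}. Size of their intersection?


L1 = {aaa, abb, bb}
L2 = {aaa, bb}
Checking each string in L1 against L2:
  'aaa': in L2? Yes
  'abb': in L2? No
  'bb': in L2? Yes
Intersection = {aaa, bb}
|L1 ∩ L2| = 2

2


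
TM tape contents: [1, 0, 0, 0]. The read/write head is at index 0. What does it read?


Tape: [1, 0, 0, 0]
Positions: 0 1 2 3
Values:    1 0 0 0
Head at position 0
tape[0] = 1

1


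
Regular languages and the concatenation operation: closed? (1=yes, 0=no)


Regular languages are closed under all standard operations:
- Union: Yes (product construction)
- Intersection: Yes (product construction)
- Complement: Yes (swap accept/reject)
- Concatenation: Yes (NFA construction)
Operation: concatenation -> Closed

1


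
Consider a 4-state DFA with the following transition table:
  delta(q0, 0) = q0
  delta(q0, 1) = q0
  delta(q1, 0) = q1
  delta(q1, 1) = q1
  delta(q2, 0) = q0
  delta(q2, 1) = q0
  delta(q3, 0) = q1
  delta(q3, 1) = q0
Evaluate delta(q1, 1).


Looking up transition function:
delta(q1, 1) in the table
Row: q1, Column: 1
Result: q1

q1


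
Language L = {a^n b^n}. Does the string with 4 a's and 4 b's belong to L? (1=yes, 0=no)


Language requires equal numbers of a's and b's
PDA pushes for each 'a', pops for each 'b'
Number of a's = 4
Number of b's = 4
4 == 4 -> Accept

1


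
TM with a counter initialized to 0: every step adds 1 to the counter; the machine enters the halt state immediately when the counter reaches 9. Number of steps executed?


Counter starts at 0. Counting sequence:
  Step 1: counter = 1
  Step 2: counter = 2
  Step 3: counter = 3
  Step 4: counter = 4
  Step 5: counter = 5
  Step 6: counter = 6
  ...
  Step 9: counter = 9
Counter reached 9 -> halt
Total steps = 9

9


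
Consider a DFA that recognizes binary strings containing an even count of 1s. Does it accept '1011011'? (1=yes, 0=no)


DFA has 2 states: q_even (start, accept=yes) and q_odd
Processing string '1011011' character by character:
  Position 0: read '1', 1-count=1 -> q_odd
  Position 1: read '0', 1-count=1 -> q_odd (no change)
  Position 2: read '1', 1-count=2 -> q_even
  Position 3: read '1', 1-count=3 -> q_odd
  Position 4: read '0', 1-count=3 -> q_odd (no change)
  Position 5: read '1', 1-count=4 -> q_even
  Position 6: read '1', 1-count=5 -> q_odd
Final state: q_odd, total 1s = 5 (odd); the DFA requires an even count -> reject

0


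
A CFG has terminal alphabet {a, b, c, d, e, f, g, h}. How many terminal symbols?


Terminal symbols: a, b, c, d, e, f, g, h
Counting each: a (#1), b (#2), c (#3), d (#4), e (#5), f (#6), g (#7), h (#8)
Total = 8

8


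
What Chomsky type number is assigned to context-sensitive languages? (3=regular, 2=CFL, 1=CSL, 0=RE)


Chomsky hierarchy levels:
  Type 3: Regular (DFA/NFA/regex)
  Type 2: Context-free (PDA)
  Type 1: Context-sensitive
  Type 0: Recursively enumerable (TM)
'context-sensitive' corresponds to Type 1

1


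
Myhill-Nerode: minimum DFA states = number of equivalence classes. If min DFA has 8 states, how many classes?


Myhill-Nerode theorem:
Number of equivalence classes = number of states in minimal DFA
Minimal DFA states = 8
Therefore equivalence classes = 8

8


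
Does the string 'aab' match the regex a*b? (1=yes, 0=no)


Pattern: a*b
String: 'aab'
Pattern requires: zero or more 'a's followed by exactly one 'b'
Found 2 leading 'a's
Remaining: 'b'
Remaining is exactly 'b' -> match
Result: 1

1


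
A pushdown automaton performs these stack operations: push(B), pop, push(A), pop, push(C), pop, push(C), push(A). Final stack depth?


Tracing stack operations:
  push(B) -> stack = [B], depth=1
  pop -> removed B, stack = [], depth=0
  push(A) -> stack = [A], depth=1
  pop -> removed A, stack = [], depth=0
  push(C) -> stack = [C], depth=1
  pop -> removed C, stack = [], depth=0
  push(C) -> stack = [C], depth=1
  push(A) -> stack = [C,A], depth=2
Final depth = 2

2


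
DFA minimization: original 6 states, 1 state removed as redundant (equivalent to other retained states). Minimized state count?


Original DFA: 6 states
Redundant states removed: 1
Minimized states = original - removed
= 6 - 1
= 5

5


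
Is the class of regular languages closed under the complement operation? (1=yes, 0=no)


Regular languages are closed under:
- Union (DFA product construction)
- Intersection (DFA product construction)
- Complement (swap accept/reject states)
- Concatenation (NFA construction)
- Kleene star (NFA construction)
complement is in this list
Therefore: closed

1


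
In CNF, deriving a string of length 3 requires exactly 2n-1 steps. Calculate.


Chomsky Normal Form derivation:
String length n = 3
Each step either:
  - Splits a nonterminal into two (n-1 such steps)
  - Converts a nonterminal to terminal (n such steps)
Total = (n-1) + n = 2n - 1
= 2(3) - 1
= 6 - 1
= 5

5


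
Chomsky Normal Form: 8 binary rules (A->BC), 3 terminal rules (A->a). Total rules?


CNF allows two rule forms:
  A -> BC (binary): 8 rules
  A -> a (terminal): 3 rules
Total = 8 + 3 = 11

11


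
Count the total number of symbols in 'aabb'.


String: 'aabb'
Counting characters:
  'a' appears 2 time(s)
  'b' appears 2 time(s)
Total length = 2 + 2 = 4

4


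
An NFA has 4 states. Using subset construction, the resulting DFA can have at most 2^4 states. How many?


NFA has 4 states
Subset construction: each DFA state = subset of NFA states
Maximum subsets = 2^4
2^4 = 16

16


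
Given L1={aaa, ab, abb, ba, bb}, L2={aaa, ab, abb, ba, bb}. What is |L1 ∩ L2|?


L1 = {aaa, ab, abb, ba, bb}
L2 = {aaa, ab, abb, ba, bb}
Checking each string in L1 against L2:
  'aaa': in L2? Yes
  'ab': in L2? Yes
  'abb': in L2? Yes
  'ba': in L2? Yes
  'bb': in L2? Yes
Intersection = {aaa, ab, abb, ba, bb}
|L1 ∩ L2| = 5

5


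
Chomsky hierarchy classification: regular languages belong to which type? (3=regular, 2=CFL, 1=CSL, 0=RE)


Chomsky hierarchy levels:
  Type 3: Regular (DFA/NFA/regex)
  Type 2: Context-free (PDA)
  Type 1: Context-sensitive
  Type 0: Recursively enumerable (TM)
'regular' corresponds to Type 3

3


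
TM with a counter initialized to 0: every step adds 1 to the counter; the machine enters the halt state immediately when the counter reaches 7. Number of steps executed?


Counter starts at 0. Counting sequence:
  Step 1: counter = 1
  Step 2: counter = 2
  Step 3: counter = 3
  Step 4: counter = 4
  Step 5: counter = 5
  Step 6: counter = 6
  Step 7: counter = 7
Counter reached 7 -> halt
Total steps = 7

7


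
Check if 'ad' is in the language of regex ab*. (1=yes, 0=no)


Pattern: ab*
String: 'ad'
Pattern requires: exactly one 'a' followed by zero or more 'b's
First char is 'a' -> OK
Rest 'd': all b's? No
Result: 0

0


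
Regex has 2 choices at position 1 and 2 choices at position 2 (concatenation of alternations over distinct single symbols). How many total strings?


First group: 2 alternatives
Second group: 2 alternatives
Concatenation: each choice from group 1 pairs with each from group 2
Total = 2 x 2 = 4

4


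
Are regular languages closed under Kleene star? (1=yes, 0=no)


Regular languages are closed under:
- Union (DFA product construction)
- Intersection (DFA product construction)
- Complement (swap accept/reject states)
- Concatenation (NFA construction)
- Kleene star (NFA construction)
Kleene star is in this list
Therefore: closed

1


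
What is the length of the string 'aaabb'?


String: 'aaabb'
Counting characters:
  'a' appears 3 time(s)
  'b' appears 2 time(s)
Total length = 3 + 2 = 5

5


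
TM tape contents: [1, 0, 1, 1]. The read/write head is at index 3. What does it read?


Tape: [1, 0, 1, 1]
Positions: 0 1 2 3
Values:    1 0 1 1
Head at position 3
tape[3] = 1

1


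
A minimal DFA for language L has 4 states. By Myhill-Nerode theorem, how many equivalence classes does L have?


Myhill-Nerode theorem:
Number of equivalence classes = number of states in minimal DFA
Minimal DFA states = 4
Therefore equivalence classes = 4

4


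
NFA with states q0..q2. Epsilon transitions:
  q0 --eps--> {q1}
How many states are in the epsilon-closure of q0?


Starting from q0
Initialize closure = {q0}
Follow epsilon from q0 -> add q1
Final closure: {q0, q1}
Size = 2

2
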